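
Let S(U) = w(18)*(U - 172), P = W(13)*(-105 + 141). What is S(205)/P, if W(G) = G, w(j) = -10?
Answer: -55/78 ≈ -0.70513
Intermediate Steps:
P = 468 (P = 13*(-105 + 141) = 13*36 = 468)
S(U) = 1720 - 10*U (S(U) = -10*(U - 172) = -10*(-172 + U) = 1720 - 10*U)
S(205)/P = (1720 - 10*205)/468 = (1720 - 2050)*(1/468) = -330*1/468 = -55/78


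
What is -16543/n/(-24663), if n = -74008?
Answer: -16543/1825259304 ≈ -9.0634e-6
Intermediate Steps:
-16543/n/(-24663) = -16543/(-74008)/(-24663) = -16543*(-1/74008)*(-1/24663) = (16543/74008)*(-1/24663) = -16543/1825259304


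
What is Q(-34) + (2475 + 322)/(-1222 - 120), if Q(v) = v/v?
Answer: -1455/1342 ≈ -1.0842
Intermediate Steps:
Q(v) = 1
Q(-34) + (2475 + 322)/(-1222 - 120) = 1 + (2475 + 322)/(-1222 - 120) = 1 + 2797/(-1342) = 1 + 2797*(-1/1342) = 1 - 2797/1342 = -1455/1342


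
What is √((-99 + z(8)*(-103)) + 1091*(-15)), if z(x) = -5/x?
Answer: I*√262394/4 ≈ 128.06*I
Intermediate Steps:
√((-99 + z(8)*(-103)) + 1091*(-15)) = √((-99 - 5/8*(-103)) + 1091*(-15)) = √((-99 - 5*⅛*(-103)) - 16365) = √((-99 - 5/8*(-103)) - 16365) = √((-99 + 515/8) - 16365) = √(-277/8 - 16365) = √(-131197/8) = I*√262394/4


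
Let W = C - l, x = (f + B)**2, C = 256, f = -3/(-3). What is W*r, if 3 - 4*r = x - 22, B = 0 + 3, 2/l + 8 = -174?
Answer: 209673/364 ≈ 576.02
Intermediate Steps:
l = -1/91 (l = 2/(-8 - 174) = 2/(-182) = 2*(-1/182) = -1/91 ≈ -0.010989)
f = 1 (f = -3*(-1/3) = 1)
B = 3
x = 16 (x = (1 + 3)**2 = 4**2 = 16)
W = 23297/91 (W = 256 - 1*(-1/91) = 256 + 1/91 = 23297/91 ≈ 256.01)
r = 9/4 (r = 3/4 - (16 - 22)/4 = 3/4 - 1/4*(-6) = 3/4 + 3/2 = 9/4 ≈ 2.2500)
W*r = (23297/91)*(9/4) = 209673/364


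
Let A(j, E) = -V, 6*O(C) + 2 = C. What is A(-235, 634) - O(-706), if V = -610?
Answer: 728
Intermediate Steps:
O(C) = -⅓ + C/6
A(j, E) = 610 (A(j, E) = -1*(-610) = 610)
A(-235, 634) - O(-706) = 610 - (-⅓ + (⅙)*(-706)) = 610 - (-⅓ - 353/3) = 610 - 1*(-118) = 610 + 118 = 728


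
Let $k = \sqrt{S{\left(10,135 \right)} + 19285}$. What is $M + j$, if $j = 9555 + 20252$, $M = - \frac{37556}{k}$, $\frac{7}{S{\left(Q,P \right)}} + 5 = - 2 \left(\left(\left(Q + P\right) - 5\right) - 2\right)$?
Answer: $29807 - \frac{18778 \sqrt{1522760918}}{2709539} \approx 29537.0$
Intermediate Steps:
$S{\left(Q,P \right)} = \frac{7}{9 - 2 P - 2 Q}$ ($S{\left(Q,P \right)} = \frac{7}{-5 - 2 \left(\left(\left(Q + P\right) - 5\right) - 2\right)} = \frac{7}{-5 - 2 \left(\left(\left(P + Q\right) - 5\right) - 2\right)} = \frac{7}{-5 - 2 \left(\left(-5 + P + Q\right) - 2\right)} = \frac{7}{-5 - 2 \left(-7 + P + Q\right)} = \frac{7}{-5 - \left(-14 + 2 P + 2 Q\right)} = \frac{7}{9 - 2 P - 2 Q}$)
$k = \frac{\sqrt{1522760918}}{281}$ ($k = \sqrt{- \frac{7}{-9 + 2 \cdot 135 + 2 \cdot 10} + 19285} = \sqrt{- \frac{7}{-9 + 270 + 20} + 19285} = \sqrt{- \frac{7}{281} + 19285} = \sqrt{\frac{5419078}{281}} = \frac{\sqrt{1522760918}}{281} \approx 138.87$)
$M = - \frac{18778 \sqrt{1522760918}}{2709539}$ ($M = - \frac{37556}{\frac{1}{281} \sqrt{1522760918}} = - 37556 \frac{\sqrt{1522760918}}{5419078} = - \frac{18778 \sqrt{1522760918}}{2709539} \approx -270.44$)
$j = 29807$
$M + j = - \frac{18778 \sqrt{1522760918}}{2709539} + 29807 = 29807 - \frac{18778 \sqrt{1522760918}}{2709539}$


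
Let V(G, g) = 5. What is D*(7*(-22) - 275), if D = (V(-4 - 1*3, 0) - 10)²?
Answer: -10725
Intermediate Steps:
D = 25 (D = (5 - 10)² = (-5)² = 25)
D*(7*(-22) - 275) = 25*(7*(-22) - 275) = 25*(-154 - 275) = 25*(-429) = -10725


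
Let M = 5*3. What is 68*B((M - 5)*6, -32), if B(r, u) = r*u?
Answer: -130560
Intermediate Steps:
M = 15
68*B((M - 5)*6, -32) = 68*(((15 - 5)*6)*(-32)) = 68*((10*6)*(-32)) = 68*(60*(-32)) = 68*(-1920) = -130560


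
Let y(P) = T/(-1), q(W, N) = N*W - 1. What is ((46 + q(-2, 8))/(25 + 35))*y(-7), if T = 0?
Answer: 0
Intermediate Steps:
q(W, N) = -1 + N*W
y(P) = 0 (y(P) = 0/(-1) = 0*(-1) = 0)
((46 + q(-2, 8))/(25 + 35))*y(-7) = ((46 + (-1 + 8*(-2)))/(25 + 35))*0 = ((46 + (-1 - 16))/60)*0 = ((46 - 17)*(1/60))*0 = (29*(1/60))*0 = (29/60)*0 = 0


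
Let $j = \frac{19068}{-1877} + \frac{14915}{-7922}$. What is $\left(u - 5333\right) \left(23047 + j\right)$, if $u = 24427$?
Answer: $\frac{3270043029882549}{7434797} \approx 4.3983 \cdot 10^{8}$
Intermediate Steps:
$j = - \frac{179052151}{14869594}$ ($j = 19068 \left(- \frac{1}{1877}\right) + 14915 \left(- \frac{1}{7922}\right) = - \frac{19068}{1877} - \frac{14915}{7922} = - \frac{179052151}{14869594} \approx -12.041$)
$\left(u - 5333\right) \left(23047 + j\right) = \left(24427 - 5333\right) \left(23047 - \frac{179052151}{14869594}\right) = 19094 \cdot \frac{342520480767}{14869594} = \frac{3270043029882549}{7434797}$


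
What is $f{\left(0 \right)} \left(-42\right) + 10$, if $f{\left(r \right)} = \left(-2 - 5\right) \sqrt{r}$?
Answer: $10$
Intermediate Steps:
$f{\left(r \right)} = - 7 \sqrt{r}$ ($f{\left(r \right)} = \left(-2 - 5\right) \sqrt{r} = - 7 \sqrt{r}$)
$f{\left(0 \right)} \left(-42\right) + 10 = - 7 \sqrt{0} \left(-42\right) + 10 = \left(-7\right) 0 \left(-42\right) + 10 = 0 \left(-42\right) + 10 = 0 + 10 = 10$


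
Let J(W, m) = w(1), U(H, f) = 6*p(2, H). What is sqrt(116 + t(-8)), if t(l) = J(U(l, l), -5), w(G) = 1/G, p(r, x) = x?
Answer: 3*sqrt(13) ≈ 10.817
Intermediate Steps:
U(H, f) = 6*H
J(W, m) = 1 (J(W, m) = 1/1 = 1)
t(l) = 1
sqrt(116 + t(-8)) = sqrt(116 + 1) = sqrt(117) = 3*sqrt(13)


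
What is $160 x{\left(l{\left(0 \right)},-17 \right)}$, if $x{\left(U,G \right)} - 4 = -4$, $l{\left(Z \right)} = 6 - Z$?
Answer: $0$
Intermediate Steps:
$x{\left(U,G \right)} = 0$ ($x{\left(U,G \right)} = 4 - 4 = 0$)
$160 x{\left(l{\left(0 \right)},-17 \right)} = 160 \cdot 0 = 0$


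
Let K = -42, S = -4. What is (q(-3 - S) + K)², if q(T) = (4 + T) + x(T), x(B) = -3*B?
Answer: 1600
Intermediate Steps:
q(T) = 4 - 2*T (q(T) = (4 + T) - 3*T = 4 - 2*T)
(q(-3 - S) + K)² = ((4 - 2*(-3 - 1*(-4))) - 42)² = ((4 - 2*(-3 + 4)) - 42)² = ((4 - 2*1) - 42)² = ((4 - 2) - 42)² = (2 - 42)² = (-40)² = 1600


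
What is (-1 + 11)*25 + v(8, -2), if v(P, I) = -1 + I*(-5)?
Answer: 259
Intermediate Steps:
v(P, I) = -1 - 5*I
(-1 + 11)*25 + v(8, -2) = (-1 + 11)*25 + (-1 - 5*(-2)) = 10*25 + (-1 + 10) = 250 + 9 = 259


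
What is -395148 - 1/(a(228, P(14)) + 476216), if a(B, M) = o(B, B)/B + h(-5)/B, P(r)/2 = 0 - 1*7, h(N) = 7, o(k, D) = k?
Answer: -42904175252712/108577483 ≈ -3.9515e+5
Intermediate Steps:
P(r) = -14 (P(r) = 2*(0 - 1*7) = 2*(0 - 7) = 2*(-7) = -14)
a(B, M) = 1 + 7/B (a(B, M) = B/B + 7/B = 1 + 7/B)
-395148 - 1/(a(228, P(14)) + 476216) = -395148 - 1/((7 + 228)/228 + 476216) = -395148 - 1/((1/228)*235 + 476216) = -395148 - 1/(235/228 + 476216) = -395148 - 1/108577483/228 = -395148 - 1*228/108577483 = -395148 - 228/108577483 = -42904175252712/108577483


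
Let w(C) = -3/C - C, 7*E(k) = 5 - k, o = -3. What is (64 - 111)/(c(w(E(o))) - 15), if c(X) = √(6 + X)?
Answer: 7896/2495 + 94*√70/2495 ≈ 3.4799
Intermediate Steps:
E(k) = 5/7 - k/7 (E(k) = (5 - k)/7 = 5/7 - k/7)
w(C) = -C - 3/C
(64 - 111)/(c(w(E(o))) - 15) = (64 - 111)/(√(6 + (-(5/7 - ⅐*(-3)) - 3/(5/7 - ⅐*(-3)))) - 15) = -47/(√(6 + (-(5/7 + 3/7) - 3/(5/7 + 3/7))) - 15) = -47/(√(6 + (-1*8/7 - 3/8/7)) - 15) = -47/(√(6 + (-8/7 - 3*7/8)) - 15) = -47/(√(6 + (-8/7 - 21/8)) - 15) = -47/(√(6 - 211/56) - 15) = -47/(√(125/56) - 15) = -47/(5*√70/28 - 15) = -47/(-15 + 5*√70/28)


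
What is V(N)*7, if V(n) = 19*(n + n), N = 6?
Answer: 1596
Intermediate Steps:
V(n) = 38*n (V(n) = 19*(2*n) = 38*n)
V(N)*7 = (38*6)*7 = 228*7 = 1596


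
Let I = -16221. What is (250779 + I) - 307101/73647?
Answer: 5758061975/24549 ≈ 2.3455e+5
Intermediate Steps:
(250779 + I) - 307101/73647 = (250779 - 16221) - 307101/73647 = 234558 - 307101*1/73647 = 234558 - 102367/24549 = 5758061975/24549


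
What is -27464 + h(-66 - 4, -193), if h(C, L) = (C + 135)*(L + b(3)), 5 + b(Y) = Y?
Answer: -40139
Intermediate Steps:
b(Y) = -5 + Y
h(C, L) = (-2 + L)*(135 + C) (h(C, L) = (C + 135)*(L + (-5 + 3)) = (135 + C)*(L - 2) = (135 + C)*(-2 + L) = (-2 + L)*(135 + C))
-27464 + h(-66 - 4, -193) = -27464 + (-270 - 2*(-66 - 4) + 135*(-193) + (-66 - 4)*(-193)) = -27464 + (-270 - 2*(-70) - 26055 - 70*(-193)) = -27464 + (-270 + 140 - 26055 + 13510) = -27464 - 12675 = -40139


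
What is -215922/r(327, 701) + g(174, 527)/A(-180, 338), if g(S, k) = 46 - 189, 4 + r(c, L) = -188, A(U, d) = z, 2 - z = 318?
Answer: 2844117/2528 ≈ 1125.0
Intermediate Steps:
z = -316 (z = 2 - 1*318 = 2 - 318 = -316)
A(U, d) = -316
r(c, L) = -192 (r(c, L) = -4 - 188 = -192)
g(S, k) = -143
-215922/r(327, 701) + g(174, 527)/A(-180, 338) = -215922/(-192) - 143/(-316) = -215922*(-1/192) - 143*(-1/316) = 35987/32 + 143/316 = 2844117/2528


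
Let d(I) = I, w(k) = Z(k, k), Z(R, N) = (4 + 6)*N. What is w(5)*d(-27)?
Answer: -1350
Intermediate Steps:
Z(R, N) = 10*N
w(k) = 10*k
w(5)*d(-27) = (10*5)*(-27) = 50*(-27) = -1350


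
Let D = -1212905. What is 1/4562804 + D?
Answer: -5534247785619/4562804 ≈ -1.2129e+6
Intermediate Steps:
1/4562804 + D = 1/4562804 - 1212905 = -5534247785619/4562804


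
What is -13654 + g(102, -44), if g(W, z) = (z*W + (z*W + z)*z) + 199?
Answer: 181465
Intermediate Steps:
g(W, z) = 199 + W*z + z*(z + W*z) (g(W, z) = (W*z + (W*z + z)*z) + 199 = (W*z + (z + W*z)*z) + 199 = (W*z + z*(z + W*z)) + 199 = 199 + W*z + z*(z + W*z))
-13654 + g(102, -44) = -13654 + (199 + (-44)² + 102*(-44) + 102*(-44)²) = -13654 + (199 + 1936 - 4488 + 102*1936) = -13654 + (199 + 1936 - 4488 + 197472) = -13654 + 195119 = 181465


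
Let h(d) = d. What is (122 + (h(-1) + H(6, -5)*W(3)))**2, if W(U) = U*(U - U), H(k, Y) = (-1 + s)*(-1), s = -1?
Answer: 14641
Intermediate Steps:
H(k, Y) = 2 (H(k, Y) = (-1 - 1)*(-1) = -2*(-1) = 2)
W(U) = 0 (W(U) = U*0 = 0)
(122 + (h(-1) + H(6, -5)*W(3)))**2 = (122 + (-1 + 2*0))**2 = (122 + (-1 + 0))**2 = (122 - 1)**2 = 121**2 = 14641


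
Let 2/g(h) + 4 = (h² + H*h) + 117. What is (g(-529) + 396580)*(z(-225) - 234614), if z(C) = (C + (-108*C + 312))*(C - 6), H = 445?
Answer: -103671572871962642/44549 ≈ -2.3271e+12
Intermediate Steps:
g(h) = 2/(113 + h² + 445*h) (g(h) = 2/(-4 + ((h² + 445*h) + 117)) = 2/(-4 + (117 + h² + 445*h)) = 2/(113 + h² + 445*h))
z(C) = (-6 + C)*(312 - 107*C) (z(C) = (C + (312 - 108*C))*(-6 + C) = (312 - 107*C)*(-6 + C) = (-6 + C)*(312 - 107*C))
(g(-529) + 396580)*(z(-225) - 234614) = (2/(113 + (-529)² + 445*(-529)) + 396580)*((-1872 - 107*(-225)² + 954*(-225)) - 234614) = (2/(113 + 279841 - 235405) + 396580)*((-1872 - 107*50625 - 214650) - 234614) = (2/44549 + 396580)*((-1872 - 5416875 - 214650) - 234614) = (2*(1/44549) + 396580)*(-5633397 - 234614) = (2/44549 + 396580)*(-5868011) = (17667242422/44549)*(-5868011) = -103671572871962642/44549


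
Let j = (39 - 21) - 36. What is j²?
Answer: 324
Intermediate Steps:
j = -18 (j = 18 - 36 = -18)
j² = (-18)² = 324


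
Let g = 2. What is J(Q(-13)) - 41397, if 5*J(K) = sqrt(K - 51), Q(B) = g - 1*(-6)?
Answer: -41397 + I*sqrt(43)/5 ≈ -41397.0 + 1.3115*I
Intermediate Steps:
Q(B) = 8 (Q(B) = 2 - 1*(-6) = 2 + 6 = 8)
J(K) = sqrt(-51 + K)/5 (J(K) = sqrt(K - 51)/5 = sqrt(-51 + K)/5)
J(Q(-13)) - 41397 = sqrt(-51 + 8)/5 - 41397 = sqrt(-43)/5 - 41397 = (I*sqrt(43))/5 - 41397 = I*sqrt(43)/5 - 41397 = -41397 + I*sqrt(43)/5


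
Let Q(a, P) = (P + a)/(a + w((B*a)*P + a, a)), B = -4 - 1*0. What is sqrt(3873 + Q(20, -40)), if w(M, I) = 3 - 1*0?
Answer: sqrt(2048357)/23 ≈ 62.226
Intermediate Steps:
B = -4 (B = -4 + 0 = -4)
w(M, I) = 3 (w(M, I) = 3 + 0 = 3)
Q(a, P) = (P + a)/(3 + a) (Q(a, P) = (P + a)/(a + 3) = (P + a)/(3 + a))
sqrt(3873 + Q(20, -40)) = sqrt(3873 + (-40 + 20)/(3 + 20)) = sqrt(3873 - 20/23) = sqrt(89059/23) = sqrt(2048357)/23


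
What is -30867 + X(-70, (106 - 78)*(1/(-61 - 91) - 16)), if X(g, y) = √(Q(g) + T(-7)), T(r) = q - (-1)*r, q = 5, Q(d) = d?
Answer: -30867 + 6*I*√2 ≈ -30867.0 + 8.4853*I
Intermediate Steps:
T(r) = 5 + r (T(r) = 5 - (-1)*r = 5 + r)
X(g, y) = √(-2 + g) (X(g, y) = √(g + (5 - 7)) = √(g - 2) = √(-2 + g))
-30867 + X(-70, (106 - 78)*(1/(-61 - 91) - 16)) = -30867 + √(-2 - 70) = -30867 + √(-72) = -30867 + 6*I*√2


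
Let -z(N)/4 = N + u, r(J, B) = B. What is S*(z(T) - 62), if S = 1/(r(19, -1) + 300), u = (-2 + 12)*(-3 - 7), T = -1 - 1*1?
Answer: 346/299 ≈ 1.1572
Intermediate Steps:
T = -2 (T = -1 - 1 = -2)
u = -100 (u = 10*(-10) = -100)
S = 1/299 (S = 1/(-1 + 300) = 1/299 ≈ 0.0033445)
z(N) = 400 - 4*N (z(N) = -4*(N - 100) = -4*(-100 + N) = 400 - 4*N)
S*(z(T) - 62) = ((400 - 4*(-2)) - 62)/299 = ((400 + 8) - 62)/299 = (408 - 62)/299 = (1/299)*346 = 346/299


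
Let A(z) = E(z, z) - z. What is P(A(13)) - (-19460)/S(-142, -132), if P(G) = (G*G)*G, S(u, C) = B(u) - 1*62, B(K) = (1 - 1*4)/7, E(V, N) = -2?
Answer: -1611095/437 ≈ -3686.7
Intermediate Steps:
B(K) = -3/7 (B(K) = (1 - 4)*(⅐) = -3*⅐ = -3/7)
S(u, C) = -437/7 (S(u, C) = -3/7 - 1*62 = -3/7 - 62 = -437/7)
A(z) = -2 - z
P(G) = G³ (P(G) = G²*G = G³)
P(A(13)) - (-19460)/S(-142, -132) = (-2 - 1*13)³ - (-19460)/(-437/7) = (-2 - 13)³ - (-19460)*(-7)/437 = (-15)³ - 1*136220/437 = -3375 - 136220/437 = -1611095/437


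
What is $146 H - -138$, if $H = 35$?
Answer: $5248$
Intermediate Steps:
$146 H - -138 = 146 \cdot 35 - -138 = 5110 + 138 = 5248$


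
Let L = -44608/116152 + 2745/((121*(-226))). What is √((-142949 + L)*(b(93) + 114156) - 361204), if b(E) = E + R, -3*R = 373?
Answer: I*√5313582141597737134262407/18047117 ≈ 1.2773e+5*I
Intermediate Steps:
R = -373/3 (R = -⅓*373 = -373/3 ≈ -124.33)
L = -192335951/397036574 (L = -44608*1/116152 + 2745/(-27346) = -5576/14519 + 2745*(-1/27346) = -5576/14519 - 2745/27346 = -192335951/397036574 ≈ -0.48443)
b(E) = -373/3 + E (b(E) = E - 373/3 = -373/3 + E)
√((-142949 + L)*(b(93) + 114156) - 361204) = √((-142949 - 192335951/397036574)*((-373/3 + 93) + 114156) - 361204) = √(-56756173552677*(-94/3 + 114156)/397036574 - 361204) = √(-56756173552677/397036574*342374/3 - 361204) = √(-3238639693987372533/198518287 - 361204) = √(-3238711399586710081/198518287) = I*√5313582141597737134262407/18047117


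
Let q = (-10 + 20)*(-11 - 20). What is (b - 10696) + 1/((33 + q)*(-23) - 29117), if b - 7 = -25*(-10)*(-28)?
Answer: -402353995/22746 ≈ -17689.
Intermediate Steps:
b = -6993 (b = 7 - 25*(-10)*(-28) = 7 + 250*(-28) = 7 - 7000 = -6993)
q = -310 (q = 10*(-31) = -310)
(b - 10696) + 1/((33 + q)*(-23) - 29117) = (-6993 - 10696) + 1/((33 - 310)*(-23) - 29117) = -17689 + 1/(-277*(-23) - 29117) = -17689 + 1/(6371 - 29117) = -17689 + 1/(-22746) = -17689 - 1/22746 = -402353995/22746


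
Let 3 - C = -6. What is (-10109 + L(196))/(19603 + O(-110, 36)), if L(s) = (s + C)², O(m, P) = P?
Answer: 31916/19639 ≈ 1.6251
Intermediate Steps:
C = 9 (C = 3 - 1*(-6) = 3 + 6 = 9)
L(s) = (9 + s)² (L(s) = (s + 9)² = (9 + s)²)
(-10109 + L(196))/(19603 + O(-110, 36)) = (-10109 + (9 + 196)²)/(19603 + 36) = (-10109 + 205²)/19639 = (-10109 + 42025)*(1/19639) = 31916*(1/19639) = 31916/19639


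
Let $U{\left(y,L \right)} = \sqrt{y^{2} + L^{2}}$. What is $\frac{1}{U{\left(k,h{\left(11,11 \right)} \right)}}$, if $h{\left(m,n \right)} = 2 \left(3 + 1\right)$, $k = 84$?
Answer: $\frac{\sqrt{445}}{1780} \approx 0.011851$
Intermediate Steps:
$h{\left(m,n \right)} = 8$ ($h{\left(m,n \right)} = 2 \cdot 4 = 8$)
$U{\left(y,L \right)} = \sqrt{L^{2} + y^{2}}$
$\frac{1}{U{\left(k,h{\left(11,11 \right)} \right)}} = \frac{1}{\sqrt{8^{2} + 84^{2}}} = \frac{1}{\sqrt{64 + 7056}} = \frac{1}{\sqrt{7120}} = \frac{1}{4 \sqrt{445}} = \frac{\sqrt{445}}{1780}$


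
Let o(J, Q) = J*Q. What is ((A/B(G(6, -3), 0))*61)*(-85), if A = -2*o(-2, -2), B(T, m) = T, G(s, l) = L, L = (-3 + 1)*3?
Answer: -20740/3 ≈ -6913.3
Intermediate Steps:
L = -6 (L = -2*3 = -6)
G(s, l) = -6
A = -8 (A = -(-4)*(-2) = -2*4 = -8)
((A/B(G(6, -3), 0))*61)*(-85) = (-8/(-6)*61)*(-85) = (-8*(-⅙)*61)*(-85) = ((4/3)*61)*(-85) = (244/3)*(-85) = -20740/3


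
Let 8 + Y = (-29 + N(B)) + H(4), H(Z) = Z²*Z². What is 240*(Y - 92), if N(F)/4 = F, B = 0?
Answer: 30480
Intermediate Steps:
H(Z) = Z⁴
N(F) = 4*F
Y = 219 (Y = -8 + ((-29 + 4*0) + 4⁴) = -8 + ((-29 + 0) + 256) = -8 + (-29 + 256) = -8 + 227 = 219)
240*(Y - 92) = 240*(219 - 92) = 240*127 = 30480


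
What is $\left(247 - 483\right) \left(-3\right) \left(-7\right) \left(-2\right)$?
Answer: $9912$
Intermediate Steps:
$\left(247 - 483\right) \left(-3\right) \left(-7\right) \left(-2\right) = - 236 \cdot 21 \left(-2\right) = \left(-236\right) \left(-42\right) = 9912$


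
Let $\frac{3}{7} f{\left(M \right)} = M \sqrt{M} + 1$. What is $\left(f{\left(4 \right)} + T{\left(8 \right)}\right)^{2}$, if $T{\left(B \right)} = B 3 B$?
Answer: $45369$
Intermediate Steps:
$T{\left(B \right)} = 3 B^{2}$ ($T{\left(B \right)} = 3 B B = 3 B^{2}$)
$f{\left(M \right)} = \frac{7}{3} + \frac{7 M^{\frac{3}{2}}}{3}$ ($f{\left(M \right)} = \frac{7 \left(M \sqrt{M} + 1\right)}{3} = \frac{7 \left(M^{\frac{3}{2}} + 1\right)}{3} = \frac{7 \left(1 + M^{\frac{3}{2}}\right)}{3} = \frac{7}{3} + \frac{7 M^{\frac{3}{2}}}{3}$)
$\left(f{\left(4 \right)} + T{\left(8 \right)}\right)^{2} = \left(\left(\frac{7}{3} + \frac{7 \cdot 4^{\frac{3}{2}}}{3}\right) + 3 \cdot 8^{2}\right)^{2} = \left(\left(\frac{7}{3} + \frac{7}{3} \cdot 8\right) + 3 \cdot 64\right)^{2} = \left(\left(\frac{7}{3} + \frac{56}{3}\right) + 192\right)^{2} = \left(21 + 192\right)^{2} = 213^{2} = 45369$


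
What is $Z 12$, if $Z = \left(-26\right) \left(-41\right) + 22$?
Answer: $13056$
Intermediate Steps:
$Z = 1088$ ($Z = 1066 + 22 = 1088$)
$Z 12 = 1088 \cdot 12 = 13056$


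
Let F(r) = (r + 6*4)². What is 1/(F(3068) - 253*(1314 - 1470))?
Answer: 1/9599932 ≈ 1.0417e-7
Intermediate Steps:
F(r) = (24 + r)² (F(r) = (r + 24)² = (24 + r)²)
1/(F(3068) - 253*(1314 - 1470)) = 1/((24 + 3068)² - 253*(1314 - 1470)) = 1/(3092² - 253*(-156)) = 1/(9560464 + 39468) = 1/9599932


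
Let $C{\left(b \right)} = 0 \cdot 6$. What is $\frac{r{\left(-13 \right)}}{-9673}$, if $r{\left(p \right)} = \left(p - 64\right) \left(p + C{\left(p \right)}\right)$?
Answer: $- \frac{1001}{9673} \approx -0.10348$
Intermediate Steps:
$C{\left(b \right)} = 0$
$r{\left(p \right)} = p \left(-64 + p\right)$ ($r{\left(p \right)} = \left(p - 64\right) \left(p + 0\right) = \left(-64 + p\right) p = p \left(-64 + p\right)$)
$\frac{r{\left(-13 \right)}}{-9673} = \frac{\left(-13\right) \left(-64 - 13\right)}{-9673} = \left(-13\right) \left(-77\right) \left(- \frac{1}{9673}\right) = 1001 \left(- \frac{1}{9673}\right) = - \frac{1001}{9673}$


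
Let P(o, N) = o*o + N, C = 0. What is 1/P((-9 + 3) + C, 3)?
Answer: 1/39 ≈ 0.025641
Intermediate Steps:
P(o, N) = N + o² (P(o, N) = o² + N = N + o²)
1/P((-9 + 3) + C, 3) = 1/(3 + ((-9 + 3) + 0)²) = 1/(3 + (-6 + 0)²) = 1/(3 + (-6)²) = 1/(3 + 36) = 1/39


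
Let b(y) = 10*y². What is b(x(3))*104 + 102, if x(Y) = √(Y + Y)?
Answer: 6342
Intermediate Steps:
x(Y) = √2*√Y (x(Y) = √(2*Y) = √2*√Y)
b(x(3))*104 + 102 = (10*(√2*√3)²)*104 + 102 = (10*(√6)²)*104 + 102 = (10*6)*104 + 102 = 60*104 + 102 = 6240 + 102 = 6342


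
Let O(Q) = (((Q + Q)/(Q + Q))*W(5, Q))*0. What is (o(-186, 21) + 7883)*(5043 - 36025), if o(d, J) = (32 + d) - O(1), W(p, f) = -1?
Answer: -239459878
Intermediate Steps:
O(Q) = 0 (O(Q) = (((Q + Q)/(Q + Q))*(-1))*0 = (((2*Q)/((2*Q)))*(-1))*0 = (((2*Q)*(1/(2*Q)))*(-1))*0 = (1*(-1))*0 = -1*0 = 0)
o(d, J) = 32 + d (o(d, J) = (32 + d) - 1*0 = (32 + d) + 0 = 32 + d)
(o(-186, 21) + 7883)*(5043 - 36025) = ((32 - 186) + 7883)*(5043 - 36025) = (-154 + 7883)*(-30982) = 7729*(-30982) = -239459878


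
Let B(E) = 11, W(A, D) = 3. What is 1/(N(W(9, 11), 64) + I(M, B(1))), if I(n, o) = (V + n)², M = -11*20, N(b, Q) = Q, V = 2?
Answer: 1/47588 ≈ 2.1014e-5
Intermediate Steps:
M = -220
I(n, o) = (2 + n)²
1/(N(W(9, 11), 64) + I(M, B(1))) = 1/(64 + (2 - 220)²) = 1/(64 + (-218)²) = 1/(64 + 47524) = 1/47588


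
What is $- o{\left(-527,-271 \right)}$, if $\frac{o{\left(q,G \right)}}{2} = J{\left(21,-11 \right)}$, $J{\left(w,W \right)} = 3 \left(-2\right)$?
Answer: $12$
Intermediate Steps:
$J{\left(w,W \right)} = -6$
$o{\left(q,G \right)} = -12$ ($o{\left(q,G \right)} = 2 \left(-6\right) = -12$)
$- o{\left(-527,-271 \right)} = \left(-1\right) \left(-12\right) = 12$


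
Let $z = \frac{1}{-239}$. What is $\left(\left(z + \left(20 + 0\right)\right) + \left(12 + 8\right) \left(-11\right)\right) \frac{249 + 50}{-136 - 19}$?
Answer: $\frac{14292499}{37045} \approx 385.81$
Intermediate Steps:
$z = - \frac{1}{239} \approx -0.0041841$
$\left(\left(z + \left(20 + 0\right)\right) + \left(12 + 8\right) \left(-11\right)\right) \frac{249 + 50}{-136 - 19} = \left(\left(- \frac{1}{239} + \left(20 + 0\right)\right) + \left(12 + 8\right) \left(-11\right)\right) \frac{249 + 50}{-136 - 19} = \left(\left(- \frac{1}{239} + 20\right) + 20 \left(-11\right)\right) \frac{299}{-155} = \left(\frac{4779}{239} - 220\right) 299 \left(- \frac{1}{155}\right) = \left(- \frac{47801}{239}\right) \left(- \frac{299}{155}\right) = \frac{14292499}{37045}$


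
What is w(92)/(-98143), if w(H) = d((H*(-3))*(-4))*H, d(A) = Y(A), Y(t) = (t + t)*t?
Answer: -224262144/98143 ≈ -2285.1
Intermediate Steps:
Y(t) = 2*t**2 (Y(t) = (2*t)*t = 2*t**2)
d(A) = 2*A**2
w(H) = 288*H**3 (w(H) = (2*((H*(-3))*(-4))**2)*H = (2*(-3*H*(-4))**2)*H = (2*(12*H)**2)*H = (2*(144*H**2))*H = (288*H**2)*H = 288*H**3)
w(92)/(-98143) = (288*92**3)/(-98143) = (288*778688)*(-1/98143) = 224262144*(-1/98143) = -224262144/98143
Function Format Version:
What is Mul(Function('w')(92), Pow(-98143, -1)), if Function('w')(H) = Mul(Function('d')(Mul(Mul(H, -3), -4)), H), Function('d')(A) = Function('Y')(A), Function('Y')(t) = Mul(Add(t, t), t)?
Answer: Rational(-224262144, 98143) ≈ -2285.1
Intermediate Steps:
Function('Y')(t) = Mul(2, Pow(t, 2)) (Function('Y')(t) = Mul(Mul(2, t), t) = Mul(2, Pow(t, 2)))
Function('d')(A) = Mul(2, Pow(A, 2))
Function('w')(H) = Mul(288, Pow(H, 3)) (Function('w')(H) = Mul(Mul(2, Pow(Mul(Mul(H, -3), -4), 2)), H) = Mul(Mul(2, Pow(Mul(Mul(-3, H), -4), 2)), H) = Mul(Mul(2, Pow(Mul(12, H), 2)), H) = Mul(Mul(2, Mul(144, Pow(H, 2))), H) = Mul(Mul(288, Pow(H, 2)), H) = Mul(288, Pow(H, 3)))
Mul(Function('w')(92), Pow(-98143, -1)) = Mul(Mul(288, Pow(92, 3)), Pow(-98143, -1)) = Mul(Mul(288, 778688), Rational(-1, 98143)) = Mul(224262144, Rational(-1, 98143)) = Rational(-224262144, 98143)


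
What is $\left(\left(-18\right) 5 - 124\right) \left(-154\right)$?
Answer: $32956$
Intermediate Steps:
$\left(\left(-18\right) 5 - 124\right) \left(-154\right) = \left(-90 - 124\right) \left(-154\right) = \left(-214\right) \left(-154\right) = 32956$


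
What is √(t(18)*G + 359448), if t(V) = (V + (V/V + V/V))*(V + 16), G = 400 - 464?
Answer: 2*√78982 ≈ 562.07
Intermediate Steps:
G = -64
t(V) = (2 + V)*(16 + V) (t(V) = (V + (1 + 1))*(16 + V) = (V + 2)*(16 + V) = (2 + V)*(16 + V))
√(t(18)*G + 359448) = √((32 + 18² + 18*18)*(-64) + 359448) = √((32 + 324 + 324)*(-64) + 359448) = √(680*(-64) + 359448) = √(-43520 + 359448) = √315928 = 2*√78982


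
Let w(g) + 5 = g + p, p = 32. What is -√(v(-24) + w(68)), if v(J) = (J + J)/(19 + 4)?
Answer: -√49151/23 ≈ -9.6391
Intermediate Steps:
v(J) = 2*J/23 (v(J) = (2*J)/23 = (2*J)*(1/23) = 2*J/23)
w(g) = 27 + g (w(g) = -5 + (g + 32) = -5 + (32 + g) = 27 + g)
-√(v(-24) + w(68)) = -√((2/23)*(-24) + (27 + 68)) = -√(-48/23 + 95) = -√(2137/23) = -√49151/23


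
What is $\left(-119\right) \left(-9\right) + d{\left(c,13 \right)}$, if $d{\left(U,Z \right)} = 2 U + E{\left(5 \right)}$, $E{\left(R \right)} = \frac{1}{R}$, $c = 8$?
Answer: $\frac{5436}{5} \approx 1087.2$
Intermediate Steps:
$d{\left(U,Z \right)} = \frac{1}{5} + 2 U$ ($d{\left(U,Z \right)} = 2 U + \frac{1}{5} = \frac{1}{5} + 2 U$)
$\left(-119\right) \left(-9\right) + d{\left(c,13 \right)} = \left(-119\right) \left(-9\right) + \left(\frac{1}{5} + 2 \cdot 8\right) = 1071 + \left(\frac{1}{5} + 16\right) = 1071 + \frac{81}{5} = \frac{5436}{5}$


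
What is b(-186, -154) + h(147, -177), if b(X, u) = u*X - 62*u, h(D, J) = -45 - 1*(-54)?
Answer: 38201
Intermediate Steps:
h(D, J) = 9 (h(D, J) = -45 + 54 = 9)
b(X, u) = -62*u + X*u (b(X, u) = X*u - 62*u = -62*u + X*u)
b(-186, -154) + h(147, -177) = -154*(-62 - 186) + 9 = -154*(-248) + 9 = 38192 + 9 = 38201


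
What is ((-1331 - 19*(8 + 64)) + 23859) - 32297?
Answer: -11137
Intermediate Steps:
((-1331 - 19*(8 + 64)) + 23859) - 32297 = ((-1331 - 19*72) + 23859) - 32297 = ((-1331 - 1*1368) + 23859) - 32297 = ((-1331 - 1368) + 23859) - 32297 = (-2699 + 23859) - 32297 = 21160 - 32297 = -11137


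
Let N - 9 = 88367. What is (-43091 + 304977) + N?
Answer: 350262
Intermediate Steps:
N = 88376 (N = 9 + 88367 = 88376)
(-43091 + 304977) + N = (-43091 + 304977) + 88376 = 261886 + 88376 = 350262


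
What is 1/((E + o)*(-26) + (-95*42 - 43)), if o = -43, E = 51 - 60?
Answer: -1/2681 ≈ -0.00037300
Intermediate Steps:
E = -9
1/((E + o)*(-26) + (-95*42 - 43)) = 1/((-9 - 43)*(-26) + (-95*42 - 43)) = 1/(-52*(-26) + (-3990 - 43)) = 1/(1352 - 4033) = 1/(-2681) = -1/2681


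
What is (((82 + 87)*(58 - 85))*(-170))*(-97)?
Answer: -75243870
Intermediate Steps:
(((82 + 87)*(58 - 85))*(-170))*(-97) = ((169*(-27))*(-170))*(-97) = -4563*(-170)*(-97) = 775710*(-97) = -75243870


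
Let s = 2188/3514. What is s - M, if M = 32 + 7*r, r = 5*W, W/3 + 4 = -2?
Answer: 1051780/1757 ≈ 598.62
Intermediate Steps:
W = -18 (W = -12 + 3*(-2) = -12 - 6 = -18)
r = -90 (r = 5*(-18) = -90)
s = 1094/1757 (s = 2188*(1/3514) = 1094/1757 ≈ 0.62265)
M = -598 (M = 32 + 7*(-90) = 32 - 630 = -598)
s - M = 1094/1757 - 1*(-598) = 1094/1757 + 598 = 1051780/1757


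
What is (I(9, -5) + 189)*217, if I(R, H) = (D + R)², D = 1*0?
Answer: 58590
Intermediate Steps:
D = 0
I(R, H) = R² (I(R, H) = (0 + R)² = R²)
(I(9, -5) + 189)*217 = (9² + 189)*217 = (81 + 189)*217 = 270*217 = 58590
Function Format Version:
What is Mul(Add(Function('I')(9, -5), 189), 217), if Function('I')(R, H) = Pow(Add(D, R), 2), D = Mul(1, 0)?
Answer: 58590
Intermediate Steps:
D = 0
Function('I')(R, H) = Pow(R, 2) (Function('I')(R, H) = Pow(Add(0, R), 2) = Pow(R, 2))
Mul(Add(Function('I')(9, -5), 189), 217) = Mul(Add(Pow(9, 2), 189), 217) = Mul(Add(81, 189), 217) = Mul(270, 217) = 58590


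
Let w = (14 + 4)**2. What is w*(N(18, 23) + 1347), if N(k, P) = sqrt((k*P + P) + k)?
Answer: 436428 + 324*sqrt(455) ≈ 4.4334e+5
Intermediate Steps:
N(k, P) = sqrt(P + k + P*k) (N(k, P) = sqrt((P*k + P) + k) = sqrt((P + P*k) + k) = sqrt(P + k + P*k))
w = 324 (w = 18**2 = 324)
w*(N(18, 23) + 1347) = 324*(sqrt(23 + 18 + 23*18) + 1347) = 324*(sqrt(23 + 18 + 414) + 1347) = 324*(sqrt(455) + 1347) = 324*(1347 + sqrt(455)) = 436428 + 324*sqrt(455)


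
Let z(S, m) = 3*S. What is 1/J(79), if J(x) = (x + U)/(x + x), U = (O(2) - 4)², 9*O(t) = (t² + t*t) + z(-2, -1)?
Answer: 12798/7555 ≈ 1.6940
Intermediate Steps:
O(t) = -⅔ + 2*t²/9 (O(t) = ((t² + t*t) + 3*(-2))/9 = ((t² + t²) - 6)/9 = (2*t² - 6)/9 = (-6 + 2*t²)/9 = -⅔ + 2*t²/9)
U = 1156/81 (U = ((-⅔ + (2/9)*2²) - 4)² = ((-⅔ + (2/9)*4) - 4)² = ((-⅔ + 8/9) - 4)² = (2/9 - 4)² = (-34/9)² = 1156/81 ≈ 14.272)
J(x) = (1156/81 + x)/(2*x) (J(x) = (x + 1156/81)/(x + x) = (1156/81 + x)/((2*x)) = (1156/81 + x)*(1/(2*x)) = (1156/81 + x)/(2*x))
1/J(79) = 1/((1/162)*(1156 + 81*79)/79) = 1/((1/162)*(1/79)*(1156 + 6399)) = 1/((1/162)*(1/79)*7555) = 1/(7555/12798) = 12798/7555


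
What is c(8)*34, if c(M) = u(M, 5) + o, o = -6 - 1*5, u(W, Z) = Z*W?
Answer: 986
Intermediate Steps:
u(W, Z) = W*Z
o = -11 (o = -6 - 5 = -11)
c(M) = -11 + 5*M (c(M) = M*5 - 11 = 5*M - 11 = -11 + 5*M)
c(8)*34 = (-11 + 5*8)*34 = (-11 + 40)*34 = 29*34 = 986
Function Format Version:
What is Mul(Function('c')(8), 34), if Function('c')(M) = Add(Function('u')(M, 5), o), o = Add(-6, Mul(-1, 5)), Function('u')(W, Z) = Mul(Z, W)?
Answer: 986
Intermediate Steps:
Function('u')(W, Z) = Mul(W, Z)
o = -11 (o = Add(-6, -5) = -11)
Function('c')(M) = Add(-11, Mul(5, M)) (Function('c')(M) = Add(Mul(M, 5), -11) = Add(Mul(5, M), -11) = Add(-11, Mul(5, M)))
Mul(Function('c')(8), 34) = Mul(Add(-11, Mul(5, 8)), 34) = Mul(Add(-11, 40), 34) = Mul(29, 34) = 986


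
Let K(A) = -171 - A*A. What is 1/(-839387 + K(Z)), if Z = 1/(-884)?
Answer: -781456/656077636449 ≈ -1.1911e-6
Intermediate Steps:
Z = -1/884 ≈ -0.0011312
K(A) = -171 - A**2
1/(-839387 + K(Z)) = 1/(-839387 + (-171 - (-1/884)**2)) = 1/(-839387 + (-171 - 1*1/781456)) = 1/(-839387 + (-171 - 1/781456)) = 1/(-839387 - 133628977/781456) = 1/(-656077636449/781456) = -781456/656077636449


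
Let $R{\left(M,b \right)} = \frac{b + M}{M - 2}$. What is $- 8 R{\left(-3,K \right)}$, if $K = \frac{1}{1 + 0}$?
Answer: $- \frac{16}{5} \approx -3.2$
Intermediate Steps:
$K = 1$ ($K = 1^{-1} = 1$)
$R{\left(M,b \right)} = \frac{M + b}{-2 + M}$
$- 8 R{\left(-3,K \right)} = - 8 \frac{-3 + 1}{-2 - 3} = - 8 \frac{1}{-5} \left(-2\right) = - 8 \left(\left(- \frac{1}{5}\right) \left(-2\right)\right) = \left(-8\right) \frac{2}{5} = - \frac{16}{5}$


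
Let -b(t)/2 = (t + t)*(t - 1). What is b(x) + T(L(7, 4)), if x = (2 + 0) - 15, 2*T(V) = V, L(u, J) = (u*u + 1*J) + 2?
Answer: -1401/2 ≈ -700.50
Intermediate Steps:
L(u, J) = 2 + J + u**2 (L(u, J) = (u**2 + J) + 2 = (J + u**2) + 2 = 2 + J + u**2)
T(V) = V/2
x = -13 (x = 2 - 15 = -13)
b(t) = -4*t*(-1 + t) (b(t) = -2*(t + t)*(t - 1) = -2*2*t*(-1 + t) = -4*t*(-1 + t))
b(x) + T(L(7, 4)) = 4*(-13)*(1 - 1*(-13)) + (2 + 4 + 7**2)/2 = 4*(-13)*(1 + 13) + (2 + 4 + 49)/2 = 4*(-13)*14 + (1/2)*55 = -728 + 55/2 = -1401/2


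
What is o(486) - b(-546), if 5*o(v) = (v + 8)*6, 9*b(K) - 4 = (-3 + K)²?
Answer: -1480349/45 ≈ -32897.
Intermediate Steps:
b(K) = 4/9 + (-3 + K)²/9
o(v) = 48/5 + 6*v/5 (o(v) = ((v + 8)*6)/5 = ((8 + v)*6)/5 = (48 + 6*v)/5 = 48/5 + 6*v/5)
o(486) - b(-546) = (48/5 + (6/5)*486) - (4/9 + (-3 - 546)²/9) = (48/5 + 2916/5) - (4/9 + (⅑)*(-549)²) = 2964/5 - (4/9 + (⅑)*301401) = 2964/5 - (4/9 + 33489) = 2964/5 - 1*301405/9 = 2964/5 - 301405/9 = -1480349/45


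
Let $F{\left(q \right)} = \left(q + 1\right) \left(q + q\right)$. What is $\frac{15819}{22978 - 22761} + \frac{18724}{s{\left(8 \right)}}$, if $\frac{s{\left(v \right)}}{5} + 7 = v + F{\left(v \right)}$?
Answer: $\frac{15531883}{157325} \approx 98.725$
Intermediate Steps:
$F{\left(q \right)} = 2 q \left(1 + q\right)$ ($F{\left(q \right)} = \left(1 + q\right) 2 q = 2 q \left(1 + q\right)$)
$s{\left(v \right)} = -35 + 5 v + 10 v \left(1 + v\right)$ ($s{\left(v \right)} = -35 + 5 \left(v + 2 v \left(1 + v\right)\right) = -35 + \left(5 v + 10 v \left(1 + v\right)\right) = -35 + 5 v + 10 v \left(1 + v\right)$)
$\frac{15819}{22978 - 22761} + \frac{18724}{s{\left(8 \right)}} = \frac{15819}{22978 - 22761} + \frac{18724}{-35 + 10 \cdot 8^{2} + 15 \cdot 8} = \frac{15819}{217} + \frac{18724}{-35 + 10 \cdot 64 + 120} = 15819 \cdot \frac{1}{217} + \frac{18724}{-35 + 640 + 120} = \frac{15819}{217} + \frac{18724}{725} = \frac{15531883}{157325}$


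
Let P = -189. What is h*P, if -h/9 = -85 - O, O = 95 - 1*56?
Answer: -210924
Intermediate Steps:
O = 39 (O = 95 - 56 = 39)
h = 1116 (h = -9*(-85 - 1*39) = -9*(-85 - 39) = -9*(-124) = 1116)
h*P = 1116*(-189) = -210924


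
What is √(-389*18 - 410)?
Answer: 2*I*√1853 ≈ 86.093*I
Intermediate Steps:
√(-389*18 - 410) = √(-7002 - 410) = √(-7412) = 2*I*√1853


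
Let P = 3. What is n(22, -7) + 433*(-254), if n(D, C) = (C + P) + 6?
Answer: -109980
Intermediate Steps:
n(D, C) = 9 + C (n(D, C) = (C + 3) + 6 = (3 + C) + 6 = 9 + C)
n(22, -7) + 433*(-254) = (9 - 7) + 433*(-254) = 2 - 109982 = -109980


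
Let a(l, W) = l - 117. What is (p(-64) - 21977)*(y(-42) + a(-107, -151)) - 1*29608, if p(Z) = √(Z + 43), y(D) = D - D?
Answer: 4893240 - 224*I*√21 ≈ 4.8932e+6 - 1026.5*I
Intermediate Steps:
a(l, W) = -117 + l
y(D) = 0
p(Z) = √(43 + Z)
(p(-64) - 21977)*(y(-42) + a(-107, -151)) - 1*29608 = (√(43 - 64) - 21977)*(0 + (-117 - 107)) - 1*29608 = (√(-21) - 21977)*(0 - 224) - 29608 = (I*√21 - 21977)*(-224) - 29608 = (-21977 + I*√21)*(-224) - 29608 = (4922848 - 224*I*√21) - 29608 = 4893240 - 224*I*√21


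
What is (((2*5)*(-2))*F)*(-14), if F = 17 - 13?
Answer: 1120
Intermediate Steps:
F = 4
(((2*5)*(-2))*F)*(-14) = (((2*5)*(-2))*4)*(-14) = ((10*(-2))*4)*(-14) = -20*4*(-14) = -80*(-14) = 1120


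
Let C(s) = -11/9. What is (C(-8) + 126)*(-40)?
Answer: -44920/9 ≈ -4991.1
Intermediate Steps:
C(s) = -11/9 (C(s) = -11*1/9 = -11/9)
(C(-8) + 126)*(-40) = (-11/9 + 126)*(-40) = (1123/9)*(-40) = -44920/9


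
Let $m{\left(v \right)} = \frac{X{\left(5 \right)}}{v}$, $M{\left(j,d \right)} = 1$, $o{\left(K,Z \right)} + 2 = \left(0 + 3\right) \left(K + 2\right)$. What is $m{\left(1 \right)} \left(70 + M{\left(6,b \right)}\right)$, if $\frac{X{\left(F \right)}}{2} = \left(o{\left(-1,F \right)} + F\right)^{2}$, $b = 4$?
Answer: $5112$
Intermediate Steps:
$o{\left(K,Z \right)} = 4 + 3 K$ ($o{\left(K,Z \right)} = -2 + \left(0 + 3\right) \left(K + 2\right) = -2 + 3 \left(2 + K\right) = -2 + \left(6 + 3 K\right) = 4 + 3 K$)
$X{\left(F \right)} = 2 \left(1 + F\right)^{2}$ ($X{\left(F \right)} = 2 \left(\left(4 + 3 \left(-1\right)\right) + F\right)^{2} = 2 \left(\left(4 - 3\right) + F\right)^{2} = 2 \left(1 + F\right)^{2}$)
$m{\left(v \right)} = \frac{72}{v}$ ($m{\left(v \right)} = \frac{2 \left(1 + 5\right)^{2}}{v} = \frac{2 \cdot 6^{2}}{v} = \frac{2 \cdot 36}{v} = \frac{72}{v}$)
$m{\left(1 \right)} \left(70 + M{\left(6,b \right)}\right) = \frac{72}{1} \left(70 + 1\right) = 72 \cdot 1 \cdot 71 = 72 \cdot 71 = 5112$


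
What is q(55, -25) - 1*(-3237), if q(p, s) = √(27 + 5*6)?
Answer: 3237 + √57 ≈ 3244.6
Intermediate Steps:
q(p, s) = √57 (q(p, s) = √(27 + 30) = √57)
q(55, -25) - 1*(-3237) = √57 - 1*(-3237) = √57 + 3237 = 3237 + √57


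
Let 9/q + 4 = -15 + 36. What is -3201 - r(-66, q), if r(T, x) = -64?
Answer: -3137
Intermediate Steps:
q = 9/17 (q = 9/(-4 + (-15 + 36)) = 9/(-4 + 21) = 9/17 ≈ 0.52941)
-3201 - r(-66, q) = -3201 - 1*(-64) = -3201 + 64 = -3137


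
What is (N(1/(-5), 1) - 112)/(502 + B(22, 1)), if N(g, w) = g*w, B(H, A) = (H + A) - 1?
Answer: -561/2620 ≈ -0.21412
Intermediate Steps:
B(H, A) = -1 + A + H (B(H, A) = (A + H) - 1 = -1 + A + H)
(N(1/(-5), 1) - 112)/(502 + B(22, 1)) = (1/(-5) - 112)/(502 + (-1 + 1 + 22)) = (-1/5*1 - 112)/(502 + 22) = (-1/5 - 112)/524 = -561/5*1/524 = -561/2620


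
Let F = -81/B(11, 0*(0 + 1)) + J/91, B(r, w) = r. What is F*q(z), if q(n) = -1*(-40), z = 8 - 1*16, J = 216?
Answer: -199800/1001 ≈ -199.60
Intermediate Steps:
z = -8 (z = 8 - 16 = -8)
q(n) = 40
F = -4995/1001 (F = -81/11 + 216/91 = -4995/1001 ≈ -4.9900)
F*q(z) = -4995/1001*40 = -199800/1001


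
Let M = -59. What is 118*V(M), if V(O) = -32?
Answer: -3776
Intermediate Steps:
118*V(M) = 118*(-32) = -3776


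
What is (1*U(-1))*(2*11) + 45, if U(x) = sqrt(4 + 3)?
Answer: 45 + 22*sqrt(7) ≈ 103.21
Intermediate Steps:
U(x) = sqrt(7)
(1*U(-1))*(2*11) + 45 = (1*sqrt(7))*(2*11) + 45 = sqrt(7)*22 + 45 = 22*sqrt(7) + 45 = 45 + 22*sqrt(7)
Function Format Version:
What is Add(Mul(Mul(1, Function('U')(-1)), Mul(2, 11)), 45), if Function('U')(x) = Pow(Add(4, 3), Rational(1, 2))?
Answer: Add(45, Mul(22, Pow(7, Rational(1, 2)))) ≈ 103.21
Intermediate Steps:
Function('U')(x) = Pow(7, Rational(1, 2))
Add(Mul(Mul(1, Function('U')(-1)), Mul(2, 11)), 45) = Add(Mul(Mul(1, Pow(7, Rational(1, 2))), Mul(2, 11)), 45) = Add(Mul(Pow(7, Rational(1, 2)), 22), 45) = Add(Mul(22, Pow(7, Rational(1, 2))), 45) = Add(45, Mul(22, Pow(7, Rational(1, 2))))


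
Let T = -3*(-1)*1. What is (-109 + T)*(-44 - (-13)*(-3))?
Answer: 8798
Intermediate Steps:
T = 3 (T = 3*1 = 3)
(-109 + T)*(-44 - (-13)*(-3)) = (-109 + 3)*(-44 - (-13)*(-3)) = -106*(-44 - 1*39) = -106*(-44 - 39) = -106*(-83) = 8798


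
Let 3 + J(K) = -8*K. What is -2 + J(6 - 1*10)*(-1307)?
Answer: -37905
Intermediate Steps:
J(K) = -3 - 8*K
-2 + J(6 - 1*10)*(-1307) = -2 + (-3 - 8*(6 - 1*10))*(-1307) = -2 + (-3 - 8*(6 - 10))*(-1307) = -2 + (-3 - 8*(-4))*(-1307) = -2 + (-3 + 32)*(-1307) = -2 + 29*(-1307) = -2 - 37903 = -37905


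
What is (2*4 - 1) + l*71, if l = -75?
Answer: -5318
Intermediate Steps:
(2*4 - 1) + l*71 = (2*4 - 1) - 75*71 = (8 - 1) - 5325 = 7 - 5325 = -5318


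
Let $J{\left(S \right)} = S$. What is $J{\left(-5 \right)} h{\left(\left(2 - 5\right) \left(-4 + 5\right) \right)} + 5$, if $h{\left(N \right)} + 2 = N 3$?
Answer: $60$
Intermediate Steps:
$h{\left(N \right)} = -2 + 3 N$ ($h{\left(N \right)} = -2 + N 3 = -2 + 3 N$)
$J{\left(-5 \right)} h{\left(\left(2 - 5\right) \left(-4 + 5\right) \right)} + 5 = - 5 \left(-2 + 3 \left(2 - 5\right) \left(-4 + 5\right)\right) + 5 = - 5 \left(-2 + 3 \left(\left(-3\right) 1\right)\right) + 5 = - 5 \left(-2 + 3 \left(-3\right)\right) + 5 = - 5 \left(-2 - 9\right) + 5 = \left(-5\right) \left(-11\right) + 5 = 55 + 5 = 60$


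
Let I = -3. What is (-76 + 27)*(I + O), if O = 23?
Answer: -980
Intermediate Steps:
(-76 + 27)*(I + O) = (-76 + 27)*(-3 + 23) = -49*20 = -980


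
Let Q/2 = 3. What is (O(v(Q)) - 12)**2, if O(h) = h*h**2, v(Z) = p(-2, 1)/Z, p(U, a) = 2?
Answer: 104329/729 ≈ 143.11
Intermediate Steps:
Q = 6 (Q = 2*3 = 6)
v(Z) = 2/Z
O(h) = h**3
(O(v(Q)) - 12)**2 = ((2/6)**3 - 12)**2 = ((2*(1/6))**3 - 12)**2 = ((1/3)**3 - 12)**2 = (1/27 - 12)**2 = (-323/27)**2 = 104329/729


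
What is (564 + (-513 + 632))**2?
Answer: 466489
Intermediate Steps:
(564 + (-513 + 632))**2 = (564 + 119)**2 = 683**2 = 466489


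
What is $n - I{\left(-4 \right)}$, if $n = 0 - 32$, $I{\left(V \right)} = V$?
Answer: $-28$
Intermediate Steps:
$n = -32$ ($n = 0 - 32 = -32$)
$n - I{\left(-4 \right)} = -32 - -4 = -32 + 4 = -28$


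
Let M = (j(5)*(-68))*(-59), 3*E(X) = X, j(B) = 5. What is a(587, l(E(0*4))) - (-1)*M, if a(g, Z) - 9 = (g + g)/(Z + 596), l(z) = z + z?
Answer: 5981149/298 ≈ 20071.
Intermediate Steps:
E(X) = X/3
l(z) = 2*z
a(g, Z) = 9 + 2*g/(596 + Z) (a(g, Z) = 9 + (g + g)/(Z + 596) = 9 + (2*g)/(596 + Z) = 9 + 2*g/(596 + Z))
M = 20060 (M = (5*(-68))*(-59) = -340*(-59) = 20060)
a(587, l(E(0*4))) - (-1)*M = (5364 + 2*587 + 9*(2*((0*4)/3)))/(596 + 2*((0*4)/3)) - (-1)*20060 = (5364 + 1174 + 9*(2*((⅓)*0)))/(596 + 2*((⅓)*0)) - 1*(-20060) = (5364 + 1174 + 9*(2*0))/(596 + 2*0) + 20060 = (5364 + 1174 + 9*0)/(596 + 0) + 20060 = (5364 + 1174 + 0)/596 + 20060 = (1/596)*6538 + 20060 = 3269/298 + 20060 = 5981149/298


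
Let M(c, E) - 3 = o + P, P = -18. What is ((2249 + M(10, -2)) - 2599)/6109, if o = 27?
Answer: -338/6109 ≈ -0.055328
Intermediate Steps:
M(c, E) = 12 (M(c, E) = 3 + (27 - 18) = 3 + 9 = 12)
((2249 + M(10, -2)) - 2599)/6109 = ((2249 + 12) - 2599)/6109 = (2261 - 2599)*(1/6109) = -338*1/6109 = -338/6109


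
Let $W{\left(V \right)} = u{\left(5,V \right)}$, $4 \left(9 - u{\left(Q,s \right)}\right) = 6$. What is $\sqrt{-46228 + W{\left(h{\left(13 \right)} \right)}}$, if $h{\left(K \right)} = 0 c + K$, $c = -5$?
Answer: $\frac{i \sqrt{184882}}{2} \approx 214.99 i$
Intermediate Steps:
$u{\left(Q,s \right)} = \frac{15}{2}$ ($u{\left(Q,s \right)} = 9 - \frac{3}{2} = \frac{15}{2}$)
$h{\left(K \right)} = K$ ($h{\left(K \right)} = 0 \left(-5\right) + K = 0 + K = K$)
$W{\left(V \right)} = \frac{15}{2}$
$\sqrt{-46228 + W{\left(h{\left(13 \right)} \right)}} = \sqrt{-46228 + \frac{15}{2}} = \sqrt{- \frac{92441}{2}} = \frac{i \sqrt{184882}}{2}$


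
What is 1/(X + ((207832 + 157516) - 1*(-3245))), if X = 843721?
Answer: 1/1212314 ≈ 8.2487e-7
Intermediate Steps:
1/(X + ((207832 + 157516) - 1*(-3245))) = 1/(843721 + ((207832 + 157516) - 1*(-3245))) = 1/(843721 + (365348 + 3245)) = 1/(843721 + 368593) = 1/1212314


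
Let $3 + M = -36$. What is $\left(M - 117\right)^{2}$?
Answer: $24336$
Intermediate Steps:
$M = -39$ ($M = -3 - 36 = -39$)
$\left(M - 117\right)^{2} = \left(-39 - 117\right)^{2} = \left(-156\right)^{2} = 24336$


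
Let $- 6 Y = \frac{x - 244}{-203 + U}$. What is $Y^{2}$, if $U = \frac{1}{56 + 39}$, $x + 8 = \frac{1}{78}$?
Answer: $\frac{3486529200625}{81449036607744} \approx 0.042806$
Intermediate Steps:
$x = - \frac{623}{78}$ ($x = -8 + \frac{1}{78} = - \frac{623}{78} \approx -7.9872$)
$U = \frac{1}{95} \approx 0.010526$
$Y = - \frac{1867225}{9024912}$ ($Y = - \frac{\left(- \frac{623}{78} - 244\right) \frac{1}{-203 + \frac{1}{95}}}{6} = - \frac{\left(- \frac{19655}{78}\right) \frac{1}{- \frac{19284}{95}}}{6} = - \frac{\left(- \frac{19655}{78}\right) \left(- \frac{95}{19284}\right)}{6} = \left(- \frac{1}{6}\right) \frac{1867225}{1504152} = - \frac{1867225}{9024912} \approx -0.2069$)
$Y^{2} = \left(- \frac{1867225}{9024912}\right)^{2} = \frac{3486529200625}{81449036607744}$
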